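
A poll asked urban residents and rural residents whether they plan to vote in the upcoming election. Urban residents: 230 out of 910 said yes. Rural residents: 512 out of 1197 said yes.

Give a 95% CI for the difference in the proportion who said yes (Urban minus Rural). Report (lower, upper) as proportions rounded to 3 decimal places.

Sample proportions: 230/910 = 0.2527, 512/1197 = 0.4277.
Each SE is √(p̂(1−p̂)/n): √(0.2527·0.7473/910) = 0.01441 and √(0.4277·0.5723/1197) = 0.01430.
SE(p̂₁ − p̂₂) = √(SE₁² + SE₂²) = √(0.0002076481 + 0.00020449) = 0.02030, since the two samples are independent.
At 95% confidence z* = 1.960; margin = 1.960 × 0.02030 = 0.03979.
The difference is 0.2527 − 0.4277 = -0.1750, so the interval is -0.1750 ± 0.03979 = (-0.215, -0.135).

(-0.215, -0.135)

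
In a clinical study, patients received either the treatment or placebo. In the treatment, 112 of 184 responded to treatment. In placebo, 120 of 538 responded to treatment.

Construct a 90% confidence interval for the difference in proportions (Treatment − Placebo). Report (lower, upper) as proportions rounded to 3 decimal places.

Sample proportions: 112/184 = 0.6087, 120/538 = 0.2230.
Each SE is √(p̂(1−p̂)/n): √(0.6087·0.3913/184) = 0.03598 and √(0.2230·0.7770/538) = 0.01795.
SE(p̂₁ − p̂₂) = √(SE₁² + SE₂²) = √(0.0012945604 + 0.0003222025) = 0.04021, since the two samples are independent.
At 90% confidence z* = 1.645; margin = 1.645 × 0.04021 = 0.06615.
The difference is 0.6087 − 0.2230 = 0.3857, so the interval is 0.3857 ± 0.06615 = (0.320, 0.452).

(0.320, 0.452)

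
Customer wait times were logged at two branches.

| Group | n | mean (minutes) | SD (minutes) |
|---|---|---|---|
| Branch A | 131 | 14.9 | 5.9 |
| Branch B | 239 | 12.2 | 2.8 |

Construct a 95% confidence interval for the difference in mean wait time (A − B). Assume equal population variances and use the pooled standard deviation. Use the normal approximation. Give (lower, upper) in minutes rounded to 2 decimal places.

(1.81, 3.59)

s_p = √[((n₁−1)s₁² + (n₂−1)s₂²)/(n₁+n₂−2)] = √[(130·5.9² + 238·2.8²)/368] = 4.1674.
SE = 4.1674·√(1/131 + 1/239) = 0.4530.
With z* = 1.960, margin = 1.960 × 0.4530 = 0.8879.
x̄₁ − x̄₂ = 14.9 − 12.2 = 2.7000; interval 2.7000 ± 0.8879 = (1.81, 3.59).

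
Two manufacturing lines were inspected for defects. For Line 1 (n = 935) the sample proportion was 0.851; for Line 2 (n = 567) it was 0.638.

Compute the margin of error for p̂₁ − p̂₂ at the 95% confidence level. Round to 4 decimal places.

SE₁ = √(p̂₁(1−p̂₁)/n₁) = √(0.8510·0.1490/935) = 0.01165; SE₂ = √(0.6380·0.3620/567) = 0.02018.
Independent samples: SE of the difference = √(SE₁² + SE₂²) = √(0.0001357225 + 0.0004072324) = 0.02330.
z* for 95% confidence is 1.960, so the margin of error is 1.960 × 0.02330 = 0.04567.

0.0457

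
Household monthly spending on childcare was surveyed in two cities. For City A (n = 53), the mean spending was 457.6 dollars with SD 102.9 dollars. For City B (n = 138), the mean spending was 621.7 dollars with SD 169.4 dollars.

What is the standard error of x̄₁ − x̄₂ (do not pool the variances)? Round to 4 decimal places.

20.1922

SE₁ = s₁/√n₁ = 102.9/√53 = 14.1344; SE₂ = 169.4/√138 = 14.4203.
Independent samples, unequal variances: SE_diff = √(SE₁² + SE₂²) = √(199.78126336 + 207.94505209) = 20.1922.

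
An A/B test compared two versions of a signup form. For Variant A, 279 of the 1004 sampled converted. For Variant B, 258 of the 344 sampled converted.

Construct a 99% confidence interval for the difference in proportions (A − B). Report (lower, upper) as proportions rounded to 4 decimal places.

p̂₁ = 279/1004 = 0.2779 and p̂₂ = 258/344 = 0.7500.
SE₁ = √(p̂₁(1−p̂₁)/n₁) = √(0.2779·0.7221/1004) = 0.01414; SE₂ = √(0.7500·0.2500/344) = 0.02335.
Independent samples: SE of the difference = √(SE₁² + SE₂²) = √(0.0001999396 + 0.0005452225) = 0.02730.
z* for 99% confidence is 2.576, so the margin of error is 2.576 × 0.02730 = 0.07032.
Point estimate p̂₁ − p̂₂ = 0.2779 − 0.7500 = -0.4721.
-0.4721 ± 0.07032 → (-0.5424, -0.4018).

(-0.5424, -0.4018)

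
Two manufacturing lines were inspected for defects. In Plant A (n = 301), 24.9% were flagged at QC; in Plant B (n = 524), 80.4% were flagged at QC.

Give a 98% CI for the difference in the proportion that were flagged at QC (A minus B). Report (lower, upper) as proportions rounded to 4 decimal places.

The two standard errors are √(0.2490×0.7510/301) = 0.02493 and √(0.8040×0.1960/524) = 0.01734.
Because the samples are independent, SE_diff = √(0.02493² + 0.01734²) = 0.03037.
Using z* = 2.326 for 98%, ME = 2.326 × 0.03037 = 0.07064.
p̂₁ − p̂₂ = -0.5550; interval -0.5550 ± 0.07064 gives (-0.6256, -0.4844).

(-0.6256, -0.4844)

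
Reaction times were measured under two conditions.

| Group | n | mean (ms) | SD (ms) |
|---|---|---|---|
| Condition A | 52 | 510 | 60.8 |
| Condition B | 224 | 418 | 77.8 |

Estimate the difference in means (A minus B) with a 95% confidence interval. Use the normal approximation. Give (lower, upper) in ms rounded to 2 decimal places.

(72.59, 111.41)

Per-group SEs: s₁/√n₁ = 60.8/√52 = 8.4314, s₂/√n₂ = 77.8/√224 = 5.1982.
Unpooled SE of the difference: √(71.08850596 + 27.02128324) = 9.9050.
Margin of error = z* · SE = 1.960 × 9.9050 = 19.4138.
x̄₁ − x̄₂ = 510 − 418 = 92.0000.
CI: 92.0000 ± 19.4138 = (72.59, 111.41).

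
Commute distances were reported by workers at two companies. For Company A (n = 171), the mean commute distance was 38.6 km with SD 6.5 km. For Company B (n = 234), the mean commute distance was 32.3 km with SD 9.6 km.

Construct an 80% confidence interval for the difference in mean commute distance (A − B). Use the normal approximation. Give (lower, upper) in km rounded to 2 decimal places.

Per-group SEs: s₁/√n₁ = 6.5/√171 = 0.4971, s₂/√n₂ = 9.6/√234 = 0.6276.
Unpooled SE of the difference: √(0.24710841 + 0.39388176) = 0.8006.
Margin of error = z* · SE = 1.282 × 0.8006 = 1.0264.
x̄₁ − x̄₂ = 38.6 − 32.3 = 6.3000.
CI: 6.3000 ± 1.0264 = (5.27, 7.33).

(5.27, 7.33)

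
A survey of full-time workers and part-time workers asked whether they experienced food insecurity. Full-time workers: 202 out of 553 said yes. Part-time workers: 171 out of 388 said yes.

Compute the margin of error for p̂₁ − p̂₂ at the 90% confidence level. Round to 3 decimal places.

p̂₁ = 202/553 = 0.3653 and p̂₂ = 171/388 = 0.4407.
SE₁ = √(p̂₁(1−p̂₁)/n₁) = √(0.3653·0.6347/553) = 0.02048; SE₂ = √(0.4407·0.5593/388) = 0.02520.
Independent samples: SE of the difference = √(SE₁² + SE₂²) = √(0.0004194304 + 0.00063504) = 0.03247.
z* for 90% confidence is 1.645, so the margin of error is 1.645 × 0.03247 = 0.05341.

0.053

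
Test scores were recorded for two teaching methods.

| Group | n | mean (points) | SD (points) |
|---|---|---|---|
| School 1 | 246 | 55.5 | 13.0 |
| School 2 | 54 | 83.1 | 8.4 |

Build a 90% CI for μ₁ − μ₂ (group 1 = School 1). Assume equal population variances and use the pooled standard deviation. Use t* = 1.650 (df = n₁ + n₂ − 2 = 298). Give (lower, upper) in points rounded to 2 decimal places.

(-30.65, -24.55)

s_p = √[((n₁−1)s₁² + (n₂−1)s₂²)/(n₁+n₂−2)] = √[(245·13.0² + 53·8.4²)/298] = 12.3082.
SE = 12.3082·√(1/246 + 1/54) = 1.8497.
With t* = 1.650, margin = 1.650 × 1.8497 = 3.0520.
x̄₁ − x̄₂ = 55.5 − 83.1 = -27.6000; interval -27.6000 ± 3.0520 = (-30.65, -24.55).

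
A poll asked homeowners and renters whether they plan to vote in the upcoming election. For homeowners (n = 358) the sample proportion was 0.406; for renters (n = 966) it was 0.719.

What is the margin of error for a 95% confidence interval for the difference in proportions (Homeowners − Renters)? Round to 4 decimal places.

0.0582

Each SE is √(p̂(1−p̂)/n): √(0.4060·0.5940/358) = 0.02595 and √(0.7190·0.2810/966) = 0.01446.
SE(p̂₁ − p̂₂) = √(SE₁² + SE₂²) = √(0.0006734025 + 0.0002090916) = 0.02971, since the two samples are independent.
At 95% confidence z* = 1.960; margin = 1.960 × 0.02971 = 0.05823.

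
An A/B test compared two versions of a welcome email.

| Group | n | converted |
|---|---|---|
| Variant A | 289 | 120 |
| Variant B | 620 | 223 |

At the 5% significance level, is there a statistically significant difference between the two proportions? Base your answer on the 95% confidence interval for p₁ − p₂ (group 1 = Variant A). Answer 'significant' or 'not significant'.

not significant

p̂₁ = 120/289 = 0.4152 and p̂₂ = 223/620 = 0.3597.
SE₁ = √(p̂₁(1−p̂₁)/n₁) = √(0.4152·0.5848/289) = 0.02899; SE₂ = √(0.3597·0.6403/620) = 0.01927.
Independent samples: SE of the difference = √(SE₁² + SE₂²) = √(0.0008404201 + 0.0003713329) = 0.03481.
z* for 95% confidence is 1.960, so the margin of error is 1.960 × 0.03481 = 0.06823.
Point estimate p̂₁ − p̂₂ = 0.4152 − 0.3597 = 0.0555.
0.0555 ± 0.06823 → (-0.01273, 0.12373).
The interval (-0.01273, 0.12373) contains 0, so the difference is not significant.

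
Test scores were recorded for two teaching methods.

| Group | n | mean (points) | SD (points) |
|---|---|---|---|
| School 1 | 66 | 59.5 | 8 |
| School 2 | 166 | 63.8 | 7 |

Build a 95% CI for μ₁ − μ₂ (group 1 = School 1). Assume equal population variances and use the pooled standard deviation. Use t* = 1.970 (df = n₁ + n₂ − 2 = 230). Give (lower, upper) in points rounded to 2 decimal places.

(-6.39, -2.21)

Pooled variance s_p² = [65·8² + 165·7²] / (66+166−2) = 53.2391, so s_p = 7.2965.
SE_diff = s_p·√(1/n₁ + 1/n₂) = 7.2965·√(1/66 + 1/166) = 1.0618.
t* = 1.970; margin = 1.970 × 1.0618 = 2.0917.
Difference = 59.5 − 63.8 = -4.3000.
-4.3000 ± 2.0917 → (-6.39, -2.21).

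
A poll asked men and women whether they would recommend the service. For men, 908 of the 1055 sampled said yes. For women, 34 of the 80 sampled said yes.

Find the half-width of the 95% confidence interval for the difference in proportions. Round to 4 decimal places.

0.1103

p̂₁ = 908/1055 = 0.8607 and p̂₂ = 34/80 = 0.4250.
SE₁ = √(p̂₁(1−p̂₁)/n₁) = √(0.8607·0.1393/1055) = 0.01066; SE₂ = √(0.4250·0.5750/80) = 0.05527.
Independent samples: SE of the difference = √(SE₁² + SE₂²) = √(0.0001136356 + 0.0030547729) = 0.05629.
z* for 95% confidence is 1.960, so the margin of error is 1.960 × 0.05629 = 0.11033.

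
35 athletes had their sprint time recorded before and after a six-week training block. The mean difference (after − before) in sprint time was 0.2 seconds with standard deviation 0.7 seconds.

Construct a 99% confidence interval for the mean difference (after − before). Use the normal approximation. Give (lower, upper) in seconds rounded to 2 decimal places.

This is a matched-pairs design, so SE = s_d/√n = 0.7/√35 = 0.1183.
Margin = 2.576 × 0.1183 = 0.3047; the interval is 0.2 ± 0.3047 = (-0.10, 0.50).

(-0.10, 0.50)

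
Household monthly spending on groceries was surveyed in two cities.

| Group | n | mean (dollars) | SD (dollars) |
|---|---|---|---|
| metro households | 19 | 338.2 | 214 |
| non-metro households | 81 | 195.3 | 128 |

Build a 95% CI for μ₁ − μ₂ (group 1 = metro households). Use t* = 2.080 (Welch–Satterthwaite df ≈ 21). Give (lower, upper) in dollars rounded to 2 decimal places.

Per-group SEs: s₁/√n₁ = 214/√19 = 49.0950, s₂/√n₂ = 128/√81 = 14.2222.
Unpooled SE of the difference: √(2410.319025 + 202.27097284) = 51.1135.
Margin of error = t* · SE = 2.080 × 51.1135 = 106.3161.
x̄₁ − x̄₂ = 338.2 − 195.3 = 142.9000.
CI: 142.9000 ± 106.3161 = (36.58, 249.22).

(36.58, 249.22)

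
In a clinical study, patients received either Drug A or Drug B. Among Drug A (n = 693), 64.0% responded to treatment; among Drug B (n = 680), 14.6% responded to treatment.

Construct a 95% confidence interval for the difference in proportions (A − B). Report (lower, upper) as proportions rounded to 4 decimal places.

SE₁ = √(p̂₁(1−p̂₁)/n₁) = √(0.6400·0.3600/693) = 0.01823; SE₂ = √(0.1460·0.8540/680) = 0.01354.
Independent samples: SE of the difference = √(SE₁² + SE₂²) = √(0.0003323329 + 0.0001833316) = 0.02271.
z* for 95% confidence is 1.960, so the margin of error is 1.960 × 0.02271 = 0.04451.
Point estimate p̂₁ − p̂₂ = 0.6400 − 0.1460 = 0.4940.
0.4940 ± 0.04451 → (0.4495, 0.5385).

(0.4495, 0.5385)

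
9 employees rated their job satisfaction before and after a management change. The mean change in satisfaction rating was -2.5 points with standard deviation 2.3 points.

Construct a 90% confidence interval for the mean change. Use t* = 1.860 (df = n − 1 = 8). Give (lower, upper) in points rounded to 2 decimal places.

Paired design: SE = s_d/√n = 2.3/√9 = 0.7667.
t* = 1.860; margin of error = 1.860 × 0.7667 = 1.4261.
-2.5 ± 1.4261 → (-3.93, -1.07).

(-3.93, -1.07)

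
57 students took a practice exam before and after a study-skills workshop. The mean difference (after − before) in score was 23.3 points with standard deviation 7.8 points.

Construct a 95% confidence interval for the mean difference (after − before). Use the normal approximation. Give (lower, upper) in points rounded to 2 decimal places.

(21.28, 25.32)

This is a matched-pairs design, so SE = s_d/√n = 7.8/√57 = 1.0331.
Margin = 1.960 × 1.0331 = 2.0249; the interval is 23.3 ± 2.0249 = (21.28, 25.32).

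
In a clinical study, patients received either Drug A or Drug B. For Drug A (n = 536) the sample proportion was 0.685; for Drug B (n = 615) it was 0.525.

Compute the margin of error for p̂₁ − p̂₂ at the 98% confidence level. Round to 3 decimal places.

SE₁ = √(p̂₁(1−p̂₁)/n₁) = √(0.6850·0.3150/536) = 0.02006; SE₂ = √(0.5250·0.4750/615) = 0.02014.
Independent samples: SE of the difference = √(SE₁² + SE₂²) = √(0.0004024036 + 0.0004056196) = 0.02843.
z* for 98% confidence is 2.326, so the margin of error is 2.326 × 0.02843 = 0.06613.

0.066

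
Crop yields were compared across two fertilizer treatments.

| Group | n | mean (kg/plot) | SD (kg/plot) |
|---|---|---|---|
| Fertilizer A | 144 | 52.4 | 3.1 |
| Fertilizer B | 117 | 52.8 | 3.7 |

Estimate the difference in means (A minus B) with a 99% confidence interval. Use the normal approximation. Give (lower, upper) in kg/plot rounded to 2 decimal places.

SE₁ = s₁/√n₁ = 3.1/√144 = 0.2583; SE₂ = 3.7/√117 = 0.3421.
Independent samples, unequal variances: SE_diff = √(SE₁² + SE₂²) = √(0.06671889 + 0.11703241) = 0.4287.
z* = 2.576, so margin of error = 2.576 × 0.4287 = 1.1043.
Difference in means = 52.4 − 52.8 = -0.4000.
-0.4000 ± 1.1043 → (-1.50, 0.70).

(-1.50, 0.70)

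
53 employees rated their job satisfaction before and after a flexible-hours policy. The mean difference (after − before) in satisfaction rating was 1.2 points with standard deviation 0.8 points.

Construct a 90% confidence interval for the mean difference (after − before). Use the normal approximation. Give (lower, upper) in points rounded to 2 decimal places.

Paired design: SE = s_d/√n = 0.8/√53 = 0.1099.
z* = 1.645; margin of error = 1.645 × 0.1099 = 0.1808.
1.2 ± 0.1808 → (1.02, 1.38).

(1.02, 1.38)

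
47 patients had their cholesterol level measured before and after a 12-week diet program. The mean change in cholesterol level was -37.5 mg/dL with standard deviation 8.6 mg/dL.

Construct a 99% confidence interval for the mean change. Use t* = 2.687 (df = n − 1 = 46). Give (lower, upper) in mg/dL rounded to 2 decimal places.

Paired design: SE = s_d/√n = 8.6/√47 = 1.2544.
t* = 2.687; margin of error = 2.687 × 1.2544 = 3.3706.
-37.5 ± 3.3706 → (-40.87, -34.13).

(-40.87, -34.13)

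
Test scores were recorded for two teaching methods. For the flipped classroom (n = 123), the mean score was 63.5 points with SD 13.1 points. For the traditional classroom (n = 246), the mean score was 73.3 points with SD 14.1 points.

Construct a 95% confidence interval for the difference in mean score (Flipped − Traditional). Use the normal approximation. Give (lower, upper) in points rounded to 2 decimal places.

(-12.71, -6.89)

SE₁ = s₁/√n₁ = 13.1/√123 = 1.1812; SE₂ = 14.1/√246 = 0.8990.
Independent samples, unequal variances: SE_diff = √(SE₁² + SE₂²) = √(1.39523344 + 0.808201) = 1.4844.
z* = 1.960, so margin of error = 1.960 × 1.4844 = 2.9094.
Difference in means = 63.5 − 73.3 = -9.8000.
-9.8000 ± 2.9094 → (-12.71, -6.89).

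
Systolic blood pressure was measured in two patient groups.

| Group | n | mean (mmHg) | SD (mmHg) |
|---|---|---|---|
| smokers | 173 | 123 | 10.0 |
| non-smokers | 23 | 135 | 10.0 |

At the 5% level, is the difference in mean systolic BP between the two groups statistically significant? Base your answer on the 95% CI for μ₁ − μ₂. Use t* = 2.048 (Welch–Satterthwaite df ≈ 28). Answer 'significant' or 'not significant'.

significant

SE₁ = s₁/√n₁ = 10.0/√173 = 0.7603; SE₂ = 10.0/√23 = 2.0851.
Independent samples, unequal variances: SE_diff = √(SE₁² + SE₂²) = √(0.57805609 + 4.34764201) = 2.2194.
t* = 2.048, so margin of error = 2.048 × 2.2194 = 4.5453.
Difference in means = 123 − 135 = -12.0000.
-12.0000 ± 4.5453 → (-16.5453, -7.4547).
The interval (-16.5453, -7.4547) does not contain 0, so the difference is significant.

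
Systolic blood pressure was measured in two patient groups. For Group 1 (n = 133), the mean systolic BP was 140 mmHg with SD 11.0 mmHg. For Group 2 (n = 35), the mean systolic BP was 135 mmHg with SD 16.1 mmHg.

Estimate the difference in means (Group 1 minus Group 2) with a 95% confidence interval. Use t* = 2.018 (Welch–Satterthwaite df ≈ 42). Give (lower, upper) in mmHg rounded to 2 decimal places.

Standard errors of each mean: 11.0/√133 = 0.9538 and 16.1/√35 = 2.7214.
SE(x̄₁ − x̄₂) = √(0.9538² + 2.7214²) = 2.8837 for independent samples with unequal variances.
With t* = 2.018, the margin is 2.018 × 2.8837 = 5.8193.
x̄₁ − x̄₂ = 140 − 135 = 5.0000; the interval is 5.0000 ± 5.8193 = (-0.82, 10.82).

(-0.82, 10.82)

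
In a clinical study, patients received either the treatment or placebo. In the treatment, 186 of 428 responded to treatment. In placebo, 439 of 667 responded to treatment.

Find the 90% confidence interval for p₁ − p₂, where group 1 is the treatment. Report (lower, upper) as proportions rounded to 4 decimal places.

p̂₁ = 186/428 = 0.4346 and p̂₂ = 439/667 = 0.6582.
SE₁ = √(p̂₁(1−p̂₁)/n₁) = √(0.4346·0.5654/428) = 0.02396; SE₂ = √(0.6582·0.3418/667) = 0.01837.
Independent samples: SE of the difference = √(SE₁² + SE₂²) = √(0.0005740816 + 0.0003374569) = 0.03019.
z* for 90% confidence is 1.645, so the margin of error is 1.645 × 0.03019 = 0.04966.
Point estimate p̂₁ − p̂₂ = 0.4346 − 0.6582 = -0.2236.
-0.2236 ± 0.04966 → (-0.2733, -0.1739).

(-0.2733, -0.1739)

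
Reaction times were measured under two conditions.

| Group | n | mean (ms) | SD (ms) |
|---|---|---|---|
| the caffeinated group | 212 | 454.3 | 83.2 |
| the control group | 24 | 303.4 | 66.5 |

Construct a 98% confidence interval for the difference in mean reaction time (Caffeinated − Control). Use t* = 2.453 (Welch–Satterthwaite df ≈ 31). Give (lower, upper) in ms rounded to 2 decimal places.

(114.77, 187.03)

Standard errors of each mean: 83.2/√212 = 5.7142 and 66.5/√24 = 13.5743.
SE(x̄₁ − x̄₂) = √(5.7142² + 13.5743²) = 14.7280 for independent samples with unequal variances.
With t* = 2.453, the margin is 2.453 × 14.7280 = 36.1278.
x̄₁ − x̄₂ = 454.3 − 303.4 = 150.9000; the interval is 150.9000 ± 36.1278 = (114.77, 187.03).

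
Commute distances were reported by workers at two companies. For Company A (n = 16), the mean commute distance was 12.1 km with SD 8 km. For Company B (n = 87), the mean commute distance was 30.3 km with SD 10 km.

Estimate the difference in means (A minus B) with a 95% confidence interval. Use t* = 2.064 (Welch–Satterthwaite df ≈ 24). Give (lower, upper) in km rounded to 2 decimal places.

Standard errors of each mean: 8/√16 = 2.0000 and 10/√87 = 1.0721.
SE(x̄₁ − x̄₂) = √(2.0000² + 1.0721²) = 2.2692 for independent samples with unequal variances.
With t* = 2.064, the margin is 2.064 × 2.2692 = 4.6836.
x̄₁ − x̄₂ = 12.1 − 30.3 = -18.2000; the interval is -18.2000 ± 4.6836 = (-22.88, -13.52).

(-22.88, -13.52)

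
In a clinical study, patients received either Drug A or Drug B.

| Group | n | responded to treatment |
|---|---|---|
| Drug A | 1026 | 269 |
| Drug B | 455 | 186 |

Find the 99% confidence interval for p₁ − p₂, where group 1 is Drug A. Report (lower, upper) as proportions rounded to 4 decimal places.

(-0.2157, -0.0775)

Sample proportions: 269/1026 = 0.2622, 186/455 = 0.4088.
Each SE is √(p̂(1−p̂)/n): √(0.2622·0.7378/1026) = 0.01373 and √(0.4088·0.5912/455) = 0.02305.
SE(p̂₁ − p̂₂) = √(SE₁² + SE₂²) = √(0.0001885129 + 0.0005313025) = 0.02683, since the two samples are independent.
At 99% confidence z* = 2.576; margin = 2.576 × 0.02683 = 0.06911.
The difference is 0.2622 − 0.4088 = -0.1466, so the interval is -0.1466 ± 0.06911 = (-0.2157, -0.0775).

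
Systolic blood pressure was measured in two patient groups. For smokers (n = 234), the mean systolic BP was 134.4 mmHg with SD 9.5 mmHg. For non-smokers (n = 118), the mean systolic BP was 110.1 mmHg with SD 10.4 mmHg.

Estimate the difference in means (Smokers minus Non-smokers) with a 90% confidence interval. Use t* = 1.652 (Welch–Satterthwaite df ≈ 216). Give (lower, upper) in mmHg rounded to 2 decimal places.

Standard errors of each mean: 9.5/√234 = 0.6210 and 10.4/√118 = 0.9574.
SE(x̄₁ − x̄₂) = √(0.6210² + 0.9574²) = 1.1412 for independent samples with unequal variances.
With t* = 1.652, the margin is 1.652 × 1.1412 = 1.8853.
x̄₁ − x̄₂ = 134.4 − 110.1 = 24.3000; the interval is 24.3000 ± 1.8853 = (22.41, 26.19).

(22.41, 26.19)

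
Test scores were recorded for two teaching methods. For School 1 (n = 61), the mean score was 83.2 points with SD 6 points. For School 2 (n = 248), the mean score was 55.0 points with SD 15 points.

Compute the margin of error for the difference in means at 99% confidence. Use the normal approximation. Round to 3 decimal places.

3.152

SE₁ = s₁/√n₁ = 6/√61 = 0.7682; SE₂ = 15/√248 = 0.9525.
Independent samples, unequal variances: SE_diff = √(SE₁² + SE₂²) = √(0.59013124 + 0.90725625) = 1.2237.
z* = 2.576, so margin of error = 2.576 × 1.2237 = 3.1523.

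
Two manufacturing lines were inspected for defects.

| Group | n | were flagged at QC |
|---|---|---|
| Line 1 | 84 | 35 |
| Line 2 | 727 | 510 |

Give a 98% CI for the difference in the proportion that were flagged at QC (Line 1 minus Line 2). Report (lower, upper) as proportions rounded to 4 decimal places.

Sample proportions: 35/84 = 0.4167, 510/727 = 0.7015.
Each SE is √(p̂(1−p̂)/n): √(0.4167·0.5833/84) = 0.05379 and √(0.7015·0.2985/727) = 0.01697.
SE(p̂₁ − p̂₂) = √(SE₁² + SE₂²) = √(0.0028933641 + 0.0002879809) = 0.05640, since the two samples are independent.
At 98% confidence z* = 2.326; margin = 2.326 × 0.05640 = 0.13119.
The difference is 0.4167 − 0.7015 = -0.2848, so the interval is -0.2848 ± 0.13119 = (-0.4160, -0.1536).

(-0.4160, -0.1536)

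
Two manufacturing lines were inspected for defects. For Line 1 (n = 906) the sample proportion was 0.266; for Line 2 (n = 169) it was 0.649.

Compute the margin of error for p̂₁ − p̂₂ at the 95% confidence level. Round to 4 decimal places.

0.0775

Each SE is √(p̂(1−p̂)/n): √(0.2660·0.7340/906) = 0.01468 and √(0.6490·0.3510/169) = 0.03671.
SE(p̂₁ − p̂₂) = √(SE₁² + SE₂²) = √(0.0002155024 + 0.0013476241) = 0.03954, since the two samples are independent.
At 95% confidence z* = 1.960; margin = 1.960 × 0.03954 = 0.07750.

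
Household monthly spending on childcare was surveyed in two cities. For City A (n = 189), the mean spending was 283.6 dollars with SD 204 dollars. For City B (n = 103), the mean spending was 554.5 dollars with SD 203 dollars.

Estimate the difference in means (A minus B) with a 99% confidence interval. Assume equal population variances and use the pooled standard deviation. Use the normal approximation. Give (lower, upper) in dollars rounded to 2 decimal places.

(-335.15, -206.65)

Pooled variance s_p² = [188·204² + 102·203²] / (189+103−2) = 41472.8483, so s_p = 203.6488.
SE_diff = s_p·√(1/n₁ + 1/n₂) = 203.6488·√(1/189 + 1/103) = 24.9416.
z* = 2.576; margin = 2.576 × 24.9416 = 64.2496.
Difference = 283.6 − 554.5 = -270.9000.
-270.9000 ± 64.2496 → (-335.15, -206.65).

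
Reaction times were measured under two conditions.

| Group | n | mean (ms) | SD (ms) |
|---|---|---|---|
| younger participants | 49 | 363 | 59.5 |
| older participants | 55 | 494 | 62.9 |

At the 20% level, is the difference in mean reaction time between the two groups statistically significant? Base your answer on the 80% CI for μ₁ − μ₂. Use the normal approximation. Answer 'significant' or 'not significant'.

significant

SE₁ = s₁/√n₁ = 59.5/√49 = 8.5000; SE₂ = 62.9/√55 = 8.4814.
Independent samples, unequal variances: SE_diff = √(SE₁² + SE₂²) = √(72.25 + 71.93414596) = 12.0077.
z* = 1.282, so margin of error = 1.282 × 12.0077 = 15.3939.
Difference in means = 363 − 494 = -131.0000.
-131.0000 ± 15.3939 → (-146.3939, -115.6061).
The interval (-146.3939, -115.6061) does not contain 0, so the difference is significant.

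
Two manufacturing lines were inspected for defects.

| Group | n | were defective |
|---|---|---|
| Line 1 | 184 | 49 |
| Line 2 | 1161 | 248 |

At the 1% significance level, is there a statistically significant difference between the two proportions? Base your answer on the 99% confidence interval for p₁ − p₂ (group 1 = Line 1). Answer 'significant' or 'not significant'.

Sample proportions: 49/184 = 0.2663, 248/1161 = 0.2136.
Each SE is √(p̂(1−p̂)/n): √(0.2663·0.7337/184) = 0.03259 and √(0.2136·0.7864/1161) = 0.01203.
SE(p̂₁ − p̂₂) = √(SE₁² + SE₂²) = √(0.0010621081 + 0.0001447209) = 0.03474, since the two samples are independent.
At 99% confidence z* = 2.576; margin = 2.576 × 0.03474 = 0.08949.
The difference is 0.2663 − 0.2136 = 0.0527, so the interval is 0.0527 ± 0.08949 = (-0.03679, 0.14219).
The interval (-0.03679, 0.14219) contains 0, so the difference is not significant.

not significant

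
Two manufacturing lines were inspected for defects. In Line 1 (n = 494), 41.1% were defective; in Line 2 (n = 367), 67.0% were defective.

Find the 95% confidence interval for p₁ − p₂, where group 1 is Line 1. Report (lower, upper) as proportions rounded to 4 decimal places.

(-0.3238, -0.1942)

Each SE is √(p̂(1−p̂)/n): √(0.4110·0.5890/494) = 0.02214 and √(0.6700·0.3300/367) = 0.02454.
SE(p̂₁ − p̂₂) = √(SE₁² + SE₂²) = √(0.0004901796 + 0.0006022116) = 0.03305, since the two samples are independent.
At 95% confidence z* = 1.960; margin = 1.960 × 0.03305 = 0.06478.
The difference is 0.4110 − 0.6700 = -0.2590, so the interval is -0.2590 ± 0.06478 = (-0.3238, -0.1942).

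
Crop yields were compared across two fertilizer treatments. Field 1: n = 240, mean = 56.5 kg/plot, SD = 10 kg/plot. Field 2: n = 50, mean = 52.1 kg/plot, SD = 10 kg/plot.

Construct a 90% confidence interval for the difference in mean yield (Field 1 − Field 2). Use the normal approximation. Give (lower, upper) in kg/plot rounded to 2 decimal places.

(1.84, 6.96)

Per-group SEs: s₁/√n₁ = 10/√240 = 0.6455, s₂/√n₂ = 10/√50 = 1.4142.
Unpooled SE of the difference: √(0.41667025 + 1.99996164) = 1.5546.
Margin of error = z* · SE = 1.645 × 1.5546 = 2.5573.
x̄₁ − x̄₂ = 56.5 − 52.1 = 4.4000.
CI: 4.4000 ± 2.5573 = (1.84, 6.96).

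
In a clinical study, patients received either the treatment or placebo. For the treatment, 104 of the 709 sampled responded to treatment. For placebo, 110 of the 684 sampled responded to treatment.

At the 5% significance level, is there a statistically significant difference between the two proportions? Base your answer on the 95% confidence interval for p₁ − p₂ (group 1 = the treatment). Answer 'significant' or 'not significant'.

Sample proportions: 104/709 = 0.1467, 110/684 = 0.1608.
Each SE is √(p̂(1−p̂)/n): √(0.1467·0.8533/709) = 0.01329 and √(0.1608·0.8392/684) = 0.01405.
SE(p̂₁ − p̂₂) = √(SE₁² + SE₂²) = √(0.0001766241 + 0.0001974025) = 0.01934, since the two samples are independent.
At 95% confidence z* = 1.960; margin = 1.960 × 0.01934 = 0.03791.
The difference is 0.1467 − 0.1608 = -0.0141, so the interval is -0.0141 ± 0.03791 = (-0.05201, 0.02381).
The interval (-0.05201, 0.02381) contains 0, so the difference is not significant.

not significant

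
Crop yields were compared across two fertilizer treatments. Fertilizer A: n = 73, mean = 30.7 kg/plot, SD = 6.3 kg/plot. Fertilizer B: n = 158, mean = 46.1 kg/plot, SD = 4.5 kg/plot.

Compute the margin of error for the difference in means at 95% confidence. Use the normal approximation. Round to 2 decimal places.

1.61

Standard errors of each mean: 6.3/√73 = 0.7374 and 4.5/√158 = 0.3580.
SE(x̄₁ − x̄₂) = √(0.7374² + 0.3580²) = 0.8197 for independent samples with unequal variances.
With z* = 1.960, the margin is 1.960 × 0.8197 = 1.6066.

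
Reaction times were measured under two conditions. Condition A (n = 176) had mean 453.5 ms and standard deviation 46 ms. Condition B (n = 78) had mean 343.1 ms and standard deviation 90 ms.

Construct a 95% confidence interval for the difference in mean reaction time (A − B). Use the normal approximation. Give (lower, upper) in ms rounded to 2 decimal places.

Standard errors of each mean: 46/√176 = 3.4674 and 90/√78 = 10.1905.
SE(x̄₁ − x̄₂) = √(3.4674² + 10.1905²) = 10.7643 for independent samples with unequal variances.
With z* = 1.960, the margin is 1.960 × 10.7643 = 21.0980.
x̄₁ − x̄₂ = 453.5 − 343.1 = 110.4000; the interval is 110.4000 ± 21.0980 = (89.30, 131.50).

(89.30, 131.50)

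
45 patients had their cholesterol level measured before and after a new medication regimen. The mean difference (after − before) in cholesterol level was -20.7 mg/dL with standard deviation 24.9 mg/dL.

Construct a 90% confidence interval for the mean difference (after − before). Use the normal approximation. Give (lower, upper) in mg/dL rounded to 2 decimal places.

(-26.81, -14.59)

This is a matched-pairs design, so SE = s_d/√n = 24.9/√45 = 3.7119.
Margin = 1.645 × 3.7119 = 6.1061; the interval is -20.7 ± 6.1061 = (-26.81, -14.59).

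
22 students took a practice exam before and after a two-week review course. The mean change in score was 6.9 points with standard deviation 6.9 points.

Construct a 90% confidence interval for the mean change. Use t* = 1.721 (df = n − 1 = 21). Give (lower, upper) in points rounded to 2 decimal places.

(4.37, 9.43)

This is a matched-pairs design, so SE = s_d/√n = 6.9/√22 = 1.4711.
Margin = 1.721 × 1.4711 = 2.5318; the interval is 6.9 ± 2.5318 = (4.37, 9.43).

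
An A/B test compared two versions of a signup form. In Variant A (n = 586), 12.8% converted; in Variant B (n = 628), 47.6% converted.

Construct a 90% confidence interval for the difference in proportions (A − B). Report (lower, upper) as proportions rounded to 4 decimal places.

Each SE is √(p̂(1−p̂)/n): √(0.1280·0.8720/586) = 0.01380 and √(0.4760·0.5240/628) = 0.01993.
SE(p̂₁ − p̂₂) = √(SE₁² + SE₂²) = √(0.00019044 + 0.0003972049) = 0.02424, since the two samples are independent.
At 90% confidence z* = 1.645; margin = 1.645 × 0.02424 = 0.03987.
The difference is 0.1280 − 0.4760 = -0.3480, so the interval is -0.3480 ± 0.03987 = (-0.3879, -0.3081).

(-0.3879, -0.3081)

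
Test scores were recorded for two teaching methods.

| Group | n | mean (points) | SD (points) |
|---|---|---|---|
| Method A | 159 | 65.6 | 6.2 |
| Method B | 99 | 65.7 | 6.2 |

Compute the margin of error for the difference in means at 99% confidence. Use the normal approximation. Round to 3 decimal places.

2.045

SE₁ = s₁/√n₁ = 6.2/√159 = 0.4917; SE₂ = 6.2/√99 = 0.6231.
Independent samples, unequal variances: SE_diff = √(SE₁² + SE₂²) = √(0.24176889 + 0.38825361) = 0.7937.
z* = 2.576, so margin of error = 2.576 × 0.7937 = 2.0446.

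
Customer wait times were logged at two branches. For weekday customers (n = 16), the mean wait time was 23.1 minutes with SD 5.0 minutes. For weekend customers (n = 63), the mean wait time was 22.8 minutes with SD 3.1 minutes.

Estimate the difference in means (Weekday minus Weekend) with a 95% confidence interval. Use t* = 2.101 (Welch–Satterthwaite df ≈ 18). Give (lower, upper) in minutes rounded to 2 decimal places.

(-2.45, 3.05)

Standard errors of each mean: 5.0/√16 = 1.2500 and 3.1/√63 = 0.3906.
SE(x̄₁ − x̄₂) = √(1.2500² + 0.3906²) = 1.3096 for independent samples with unequal variances.
With t* = 2.101, the margin is 2.101 × 1.3096 = 2.7515.
x̄₁ − x̄₂ = 23.1 − 22.8 = 0.3000; the interval is 0.3000 ± 2.7515 = (-2.45, 3.05).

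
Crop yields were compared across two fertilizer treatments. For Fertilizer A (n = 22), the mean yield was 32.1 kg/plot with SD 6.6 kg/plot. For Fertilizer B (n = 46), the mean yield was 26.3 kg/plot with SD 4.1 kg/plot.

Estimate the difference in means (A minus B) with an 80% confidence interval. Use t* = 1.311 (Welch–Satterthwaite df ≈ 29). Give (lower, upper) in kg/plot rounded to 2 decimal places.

(3.79, 7.81)

Per-group SEs: s₁/√n₁ = 6.6/√22 = 1.4071, s₂/√n₂ = 4.1/√46 = 0.6045.
Unpooled SE of the difference: √(1.97993041 + 0.36542025) = 1.5315.
Margin of error = t* · SE = 1.311 × 1.5315 = 2.0078.
x̄₁ − x̄₂ = 32.1 − 26.3 = 5.8000.
CI: 5.8000 ± 2.0078 = (3.79, 7.81).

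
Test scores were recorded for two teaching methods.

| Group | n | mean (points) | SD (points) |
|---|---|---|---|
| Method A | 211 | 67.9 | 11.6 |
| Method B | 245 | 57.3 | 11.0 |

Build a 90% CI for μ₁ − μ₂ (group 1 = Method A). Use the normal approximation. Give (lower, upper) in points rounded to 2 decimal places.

SE₁ = s₁/√n₁ = 11.6/√211 = 0.7986; SE₂ = 11.0/√245 = 0.7028.
Independent samples, unequal variances: SE_diff = √(SE₁² + SE₂²) = √(0.63776196 + 0.49392784) = 1.0638.
z* = 1.645, so margin of error = 1.645 × 1.0638 = 1.7500.
Difference in means = 67.9 − 57.3 = 10.6000.
10.6000 ± 1.7500 → (8.85, 12.35).

(8.85, 12.35)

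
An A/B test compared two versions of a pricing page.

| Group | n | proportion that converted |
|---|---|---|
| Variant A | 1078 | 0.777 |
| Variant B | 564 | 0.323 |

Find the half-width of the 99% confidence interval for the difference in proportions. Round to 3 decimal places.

0.060

Each SE is √(p̂(1−p̂)/n): √(0.7770·0.2230/1078) = 0.01268 and √(0.3230·0.6770/564) = 0.01969.
SE(p̂₁ − p̂₂) = √(SE₁² + SE₂²) = √(0.0001607824 + 0.0003876961) = 0.02342, since the two samples are independent.
At 99% confidence z* = 2.576; margin = 2.576 × 0.02342 = 0.06033.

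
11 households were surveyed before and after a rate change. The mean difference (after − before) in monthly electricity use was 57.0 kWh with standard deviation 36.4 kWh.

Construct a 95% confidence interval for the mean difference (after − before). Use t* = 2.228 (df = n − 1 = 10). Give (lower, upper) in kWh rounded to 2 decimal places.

(32.55, 81.45)

This is a matched-pairs design, so SE = s_d/√n = 36.4/√11 = 10.9750.
Margin = 2.228 × 10.9750 = 24.4523; the interval is 57.0 ± 24.4523 = (32.55, 81.45).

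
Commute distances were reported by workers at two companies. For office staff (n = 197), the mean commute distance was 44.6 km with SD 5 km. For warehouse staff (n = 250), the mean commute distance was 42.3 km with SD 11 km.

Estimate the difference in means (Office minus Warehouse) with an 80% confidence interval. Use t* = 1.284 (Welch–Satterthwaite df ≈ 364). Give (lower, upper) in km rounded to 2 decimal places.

Per-group SEs: s₁/√n₁ = 5/√197 = 0.3562, s₂/√n₂ = 11/√250 = 0.6957.
Unpooled SE of the difference: √(0.12687844 + 0.48399849) = 0.7816.
Margin of error = t* · SE = 1.284 × 0.7816 = 1.0036.
x̄₁ − x̄₂ = 44.6 − 42.3 = 2.3000.
CI: 2.3000 ± 1.0036 = (1.30, 3.30).

(1.30, 3.30)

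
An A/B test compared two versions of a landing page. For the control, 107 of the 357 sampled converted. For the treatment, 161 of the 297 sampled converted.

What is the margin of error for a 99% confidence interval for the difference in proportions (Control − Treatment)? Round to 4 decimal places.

Sample proportions: 107/357 = 0.2997, 161/297 = 0.5421.
Each SE is √(p̂(1−p̂)/n): √(0.2997·0.7003/357) = 0.02425 and √(0.5421·0.4579/297) = 0.02891.
SE(p̂₁ − p̂₂) = √(SE₁² + SE₂²) = √(0.0005880625 + 0.0008357881) = 0.03773, since the two samples are independent.
At 99% confidence z* = 2.576; margin = 2.576 × 0.03773 = 0.09719.

0.0972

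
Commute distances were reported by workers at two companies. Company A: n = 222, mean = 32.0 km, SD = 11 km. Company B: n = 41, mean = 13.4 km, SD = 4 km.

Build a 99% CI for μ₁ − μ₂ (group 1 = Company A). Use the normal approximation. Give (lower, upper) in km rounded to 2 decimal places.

SE₁ = s₁/√n₁ = 11/√222 = 0.7383; SE₂ = 4/√41 = 0.6247.
Independent samples, unequal variances: SE_diff = √(SE₁² + SE₂²) = √(0.54508689 + 0.39025009) = 0.9671.
z* = 2.576, so margin of error = 2.576 × 0.9671 = 2.4912.
Difference in means = 32.0 − 13.4 = 18.6000.
18.6000 ± 2.4912 → (16.11, 21.09).

(16.11, 21.09)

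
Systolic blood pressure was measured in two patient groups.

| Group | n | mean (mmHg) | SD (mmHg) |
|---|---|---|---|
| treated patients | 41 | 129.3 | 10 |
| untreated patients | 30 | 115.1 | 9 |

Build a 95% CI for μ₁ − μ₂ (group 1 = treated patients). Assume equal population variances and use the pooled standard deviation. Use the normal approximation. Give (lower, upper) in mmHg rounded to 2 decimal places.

Pooled variance s_p² = [40·10² + 29·9²] / (41+30−2) = 92.0145, so s_p = 9.5924.
SE_diff = s_p·√(1/n₁ + 1/n₂) = 9.5924·√(1/41 + 1/30) = 2.3046.
z* = 1.960; margin = 1.960 × 2.3046 = 4.5170.
Difference = 129.3 − 115.1 = 14.2000.
14.2000 ± 4.5170 → (9.68, 18.72).

(9.68, 18.72)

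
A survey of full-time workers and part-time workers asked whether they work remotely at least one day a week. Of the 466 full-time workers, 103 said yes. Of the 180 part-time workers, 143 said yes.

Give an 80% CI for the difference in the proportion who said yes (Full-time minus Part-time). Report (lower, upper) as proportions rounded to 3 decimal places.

Sample proportions: 103/466 = 0.2210, 143/180 = 0.7944.
Each SE is √(p̂(1−p̂)/n): √(0.2210·0.7790/466) = 0.01922 and √(0.7944·0.2056/180) = 0.03012.
SE(p̂₁ − p̂₂) = √(SE₁² + SE₂²) = √(0.0003694084 + 0.0009072144) = 0.03573, since the two samples are independent.
At 80% confidence z* = 1.282; margin = 1.282 × 0.03573 = 0.04581.
The difference is 0.2210 − 0.7944 = -0.5734, so the interval is -0.5734 ± 0.04581 = (-0.619, -0.528).

(-0.619, -0.528)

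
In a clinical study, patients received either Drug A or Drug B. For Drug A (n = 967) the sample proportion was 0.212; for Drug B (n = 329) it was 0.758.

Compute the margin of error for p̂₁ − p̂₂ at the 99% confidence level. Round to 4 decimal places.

0.0696

SE₁ = √(p̂₁(1−p̂₁)/n₁) = √(0.2120·0.7880/967) = 0.01314; SE₂ = √(0.7580·0.2420/329) = 0.02361.
Independent samples: SE of the difference = √(SE₁² + SE₂²) = √(0.0001726596 + 0.0005574321) = 0.02702.
z* for 99% confidence is 2.576, so the margin of error is 2.576 × 0.02702 = 0.06960.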